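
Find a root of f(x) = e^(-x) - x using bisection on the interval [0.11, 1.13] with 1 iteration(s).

f(x) = e^(-x) - x
Initial interval: [0.11, 1.13]

Iteration 1:
  c_1 = (0.110000 + 1.130000)/2 = 0.620000
  f(c_1) = f(0.620000) = -0.082056
  f(a) × f(c) < 0, new interval: [0.110000, 0.620000]

After 1 iteration(s), the approximation is c_1 = 0.620000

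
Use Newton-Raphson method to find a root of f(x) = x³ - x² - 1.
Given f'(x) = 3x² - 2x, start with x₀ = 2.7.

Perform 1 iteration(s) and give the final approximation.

f(x) = x³ - x² - 1
f'(x) = 3x² - 2x
x₀ = 2.7

Newton-Raphson formula: x_{n+1} = x_n - f(x_n)/f'(x_n)

Iteration 1:
  f(2.700000) = 11.393000
  f'(2.700000) = 16.470000
  x_1 = 2.700000 - 11.393000/16.470000 = 2.008257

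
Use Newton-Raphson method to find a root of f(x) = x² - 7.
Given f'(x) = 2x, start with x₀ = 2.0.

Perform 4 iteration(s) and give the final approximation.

f(x) = x² - 7
f'(x) = 2x
x₀ = 2.0

Newton-Raphson formula: x_{n+1} = x_n - f(x_n)/f'(x_n)

Iteration 1:
  f(2.000000) = -3.000000
  f'(2.000000) = 4.000000
  x_1 = 2.000000 - (-3.000000)/4.000000 = 2.750000
Iteration 2:
  f(2.750000) = 0.562500
  f'(2.750000) = 5.500000
  x_2 = 2.750000 - 0.562500/5.500000 = 2.647727
Iteration 3:
  f(2.647727) = 0.010460
  f'(2.647727) = 5.295455
  x_3 = 2.647727 - 0.010460/5.295455 = 2.645752
Iteration 4:
  f(2.645752) = 0.000004
  f'(2.645752) = 5.291504
  x_4 = 2.645752 - 0.000004/5.291504 = 2.645751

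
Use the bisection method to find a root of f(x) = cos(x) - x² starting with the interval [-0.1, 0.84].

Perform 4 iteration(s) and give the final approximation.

f(x) = cos(x) - x²
Initial interval: [-0.1, 0.84]

Iteration 1:
  c_1 = (-0.100000 + 0.840000)/2 = 0.370000
  f(c_1) = f(0.370000) = 0.795427
  f(a) × f(c) ≥ 0, new interval: [0.370000, 0.840000]
Iteration 2:
  c_2 = (0.370000 + 0.840000)/2 = 0.605000
  f(c_2) = f(0.605000) = 0.456477
  f(a) × f(c) ≥ 0, new interval: [0.605000, 0.840000]
Iteration 3:
  c_3 = (0.605000 + 0.840000)/2 = 0.722500
  f(c_3) = f(0.722500) = 0.228149
  f(a) × f(c) ≥ 0, new interval: [0.722500, 0.840000]
Iteration 4:
  c_4 = (0.722500 + 0.840000)/2 = 0.781250
  f(c_4) = f(0.781250) = 0.099682
  f(a) × f(c) ≥ 0, new interval: [0.781250, 0.840000]

After 4 iteration(s), the approximation is c_4 = 0.781250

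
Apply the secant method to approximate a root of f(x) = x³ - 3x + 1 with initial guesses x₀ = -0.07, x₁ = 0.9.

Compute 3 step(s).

f(x) = x³ - 3x + 1
x₀ = -0.07, x₁ = 0.9

Secant formula: x_{n+1} = x_n - f(x_n)(x_n - x_{n-1})/(f(x_n) - f(x_{n-1}))

Iteration 1:
  f(-0.070000) = 1.209657
  f(0.900000) = -0.971000
  x_2 = 0.900000 - (-0.971000)×(0.900000 - (-0.070000))/(-0.971000 - 1.209657)
       = 0.468080
Iteration 2:
  f(0.900000) = -0.971000
  f(0.468080) = -0.301684
  x_3 = 0.468080 - (-0.301684)×(0.468080 - 0.900000)/(-0.301684 - (-0.971000))
       = 0.273399
Iteration 3:
  f(0.468080) = -0.301684
  f(0.273399) = 0.200240
  x_4 = 0.273399 - 0.200240×(0.273399 - 0.468080)/(0.200240 - (-0.301684))
       = 0.351066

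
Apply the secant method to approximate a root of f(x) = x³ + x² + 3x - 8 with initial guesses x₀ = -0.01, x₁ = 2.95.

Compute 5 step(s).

f(x) = x³ + x² + 3x - 8
x₀ = -0.01, x₁ = 2.95

Secant formula: x_{n+1} = x_n - f(x_n)(x_n - x_{n-1})/(f(x_n) - f(x_{n-1}))

Iteration 1:
  f(-0.010000) = -8.029901
  f(2.950000) = 35.224875
  x_2 = 2.950000 - 35.224875×(2.950000 - (-0.010000))/(35.224875 - (-8.029901))
       = 0.539500
Iteration 2:
  f(2.950000) = 35.224875
  f(0.539500) = -5.933412
  x_3 = 0.539500 - (-5.933412)×(0.539500 - 2.950000)/(-5.933412 - 35.224875)
       = 0.887000
Iteration 3:
  f(0.539500) = -5.933412
  f(0.887000) = -3.854368
  x_4 = 0.887000 - (-3.854368)×(0.887000 - 0.539500)/(-3.854368 - (-5.933412))
       = 1.531234
Iteration 4:
  f(0.887000) = -3.854368
  f(1.531234) = 2.528633
  x_5 = 1.531234 - 2.528633×(1.531234 - 0.887000)/(2.528633 - (-3.854368))
       = 1.276020
Iteration 5:
  f(1.531234) = 2.528633
  f(1.276020) = -0.466062
  x_6 = 1.276020 - (-0.466062)×(1.276020 - 1.531234)/(-0.466062 - 2.528633)
       = 1.315739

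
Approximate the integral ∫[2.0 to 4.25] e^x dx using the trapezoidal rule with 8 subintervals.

f(x) = e^x
a = 2.0, b = 4.25, n = 8
h = (b - a)/n = 0.281250

Trapezoidal rule: (h/2)[f(x₀) + 2f(x₁) + 2f(x₂) + ... + f(xₙ)]

x_0 = 2.0000, f(x_0) = 7.389056, coefficient = 1
x_1 = 2.2812, f(x_1) = 9.788909, coefficient = 2
x_2 = 2.5625, f(x_2) = 12.968197, coefficient = 2
x_3 = 2.8438, f(x_3) = 17.180070, coefficient = 2
x_4 = 3.1250, f(x_4) = 22.759895, coefficient = 2
x_5 = 3.4062, f(x_5) = 30.151962, coefficient = 2
x_6 = 3.6875, f(x_6) = 39.944860, coefficient = 2
x_7 = 3.9688, f(x_7) = 52.918342, coefficient = 2
x_8 = 4.2500, f(x_8) = 70.105412, coefficient = 1

I ≈ (0.281250/2) × 448.918938 = 63.129226
Exact value: 62.716356
Error: 0.412869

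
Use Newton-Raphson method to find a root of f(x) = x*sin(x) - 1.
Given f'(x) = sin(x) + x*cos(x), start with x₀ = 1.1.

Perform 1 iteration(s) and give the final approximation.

f(x) = x*sin(x) - 1
f'(x) = sin(x) + x*cos(x)
x₀ = 1.1

Newton-Raphson formula: x_{n+1} = x_n - f(x_n)/f'(x_n)

Iteration 1:
  f(1.100000) = -0.019672
  f'(1.100000) = 1.390163
  x_1 = 1.100000 - (-0.019672)/1.390163 = 1.114151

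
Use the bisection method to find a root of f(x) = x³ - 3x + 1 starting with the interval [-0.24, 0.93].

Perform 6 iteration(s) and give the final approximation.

f(x) = x³ - 3x + 1
Initial interval: [-0.24, 0.93]

Iteration 1:
  c_1 = (-0.240000 + 0.930000)/2 = 0.345000
  f(c_1) = f(0.345000) = 0.006064
  f(a) × f(c) ≥ 0, new interval: [0.345000, 0.930000]
Iteration 2:
  c_2 = (0.345000 + 0.930000)/2 = 0.637500
  f(c_2) = f(0.637500) = -0.653416
  f(a) × f(c) < 0, new interval: [0.345000, 0.637500]
Iteration 3:
  c_3 = (0.345000 + 0.637500)/2 = 0.491250
  f(c_3) = f(0.491250) = -0.355198
  f(a) × f(c) < 0, new interval: [0.345000, 0.491250]
Iteration 4:
  c_4 = (0.345000 + 0.491250)/2 = 0.418125
  f(c_4) = f(0.418125) = -0.181275
  f(a) × f(c) < 0, new interval: [0.345000, 0.418125]
Iteration 5:
  c_5 = (0.345000 + 0.418125)/2 = 0.381563
  f(c_5) = f(0.381563) = -0.089136
  f(a) × f(c) < 0, new interval: [0.345000, 0.381563]
Iteration 6:
  c_6 = (0.345000 + 0.381563)/2 = 0.363281
  f(c_6) = f(0.363281) = -0.041900
  f(a) × f(c) < 0, new interval: [0.345000, 0.363281]

After 6 iteration(s), the approximation is c_6 = 0.363281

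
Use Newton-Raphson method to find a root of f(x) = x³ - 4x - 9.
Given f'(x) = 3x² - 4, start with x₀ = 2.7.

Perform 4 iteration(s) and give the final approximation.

f(x) = x³ - 4x - 9
f'(x) = 3x² - 4
x₀ = 2.7

Newton-Raphson formula: x_{n+1} = x_n - f(x_n)/f'(x_n)

Iteration 1:
  f(2.700000) = -0.117000
  f'(2.700000) = 17.870000
  x_1 = 2.700000 - (-0.117000)/17.870000 = 2.706547
Iteration 2:
  f(2.706547) = 0.000348
  f'(2.706547) = 17.976195
  x_2 = 2.706547 - 0.000348/17.976195 = 2.706528
Iteration 3:
  f(2.706528) = 0.000000
  f'(2.706528) = 17.975881
  x_3 = 2.706528 - 0.000000/17.975881 = 2.706528
Iteration 4:
  f(2.706528) = 0.000000
  f'(2.706528) = 17.975881
  x_4 = 2.706528 - 0.000000/17.975881 = 2.706528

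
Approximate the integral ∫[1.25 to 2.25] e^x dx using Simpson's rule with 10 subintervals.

f(x) = e^x
a = 1.25, b = 2.25, n = 10
h = (b - a)/n = 0.100000

Simpson's rule: (h/3)[f(x₀) + 4f(x₁) + 2f(x₂) + ... + f(xₙ)]

x_0 = 1.2500, f(x_0) = 3.490343, coefficient = 1
x_1 = 1.3500, f(x_1) = 3.857426, coefficient = 4
x_2 = 1.4500, f(x_2) = 4.263115, coefficient = 2
x_3 = 1.5500, f(x_3) = 4.711470, coefficient = 4
x_4 = 1.6500, f(x_4) = 5.206980, coefficient = 2
x_5 = 1.7500, f(x_5) = 5.754603, coefficient = 4
x_6 = 1.8500, f(x_6) = 6.359820, coefficient = 2
x_7 = 1.9500, f(x_7) = 7.028688, coefficient = 4
x_8 = 2.0500, f(x_8) = 7.767901, coefficient = 2
x_9 = 2.1500, f(x_9) = 8.584858, coefficient = 4
x_10 = 2.2500, f(x_10) = 9.487736, coefficient = 1

I ≈ (0.100000/3) × 179.921886 = 5.997396
Exact value: 5.997393
Error: 0.000003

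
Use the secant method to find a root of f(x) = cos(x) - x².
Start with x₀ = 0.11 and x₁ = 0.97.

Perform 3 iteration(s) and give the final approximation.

f(x) = cos(x) - x²
x₀ = 0.11, x₁ = 0.97

Secant formula: x_{n+1} = x_n - f(x_n)(x_n - x_{n-1})/(f(x_n) - f(x_{n-1}))

Iteration 1:
  f(0.110000) = 0.981856
  f(0.970000) = -0.375600
  x_2 = 0.970000 - (-0.375600)×(0.970000 - 0.110000)/(-0.375600 - 0.981856)
       = 0.732043
Iteration 2:
  f(0.970000) = -0.375600
  f(0.732043) = 0.207924
  x_3 = 0.732043 - 0.207924×(0.732043 - 0.970000)/(0.207924 - (-0.375600))
       = 0.816833
Iteration 3:
  f(0.732043) = 0.207924
  f(0.816833) = 0.017318
  x_4 = 0.816833 - 0.017318×(0.816833 - 0.732043)/(0.017318 - 0.207924)
       = 0.824536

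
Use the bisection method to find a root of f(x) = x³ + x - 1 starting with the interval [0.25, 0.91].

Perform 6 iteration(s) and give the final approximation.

f(x) = x³ + x - 1
Initial interval: [0.25, 0.91]

Iteration 1:
  c_1 = (0.250000 + 0.910000)/2 = 0.580000
  f(c_1) = f(0.580000) = -0.224888
  f(a) × f(c) ≥ 0, new interval: [0.580000, 0.910000]
Iteration 2:
  c_2 = (0.580000 + 0.910000)/2 = 0.745000
  f(c_2) = f(0.745000) = 0.158494
  f(a) × f(c) < 0, new interval: [0.580000, 0.745000]
Iteration 3:
  c_3 = (0.580000 + 0.745000)/2 = 0.662500
  f(c_3) = f(0.662500) = -0.046725
  f(a) × f(c) ≥ 0, new interval: [0.662500, 0.745000]
Iteration 4:
  c_4 = (0.662500 + 0.745000)/2 = 0.703750
  f(c_4) = f(0.703750) = 0.052292
  f(a) × f(c) < 0, new interval: [0.662500, 0.703750]
Iteration 5:
  c_5 = (0.662500 + 0.703750)/2 = 0.683125
  f(c_5) = f(0.683125) = 0.001912
  f(a) × f(c) < 0, new interval: [0.662500, 0.683125]
Iteration 6:
  c_6 = (0.662500 + 0.683125)/2 = 0.672813
  f(c_6) = f(0.672813) = -0.022621
  f(a) × f(c) ≥ 0, new interval: [0.672813, 0.683125]

After 6 iteration(s), the approximation is c_6 = 0.672813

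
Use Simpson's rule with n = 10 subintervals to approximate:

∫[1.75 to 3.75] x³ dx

f(x) = x³
a = 1.75, b = 3.75, n = 10
h = (b - a)/n = 0.200000

Simpson's rule: (h/3)[f(x₀) + 4f(x₁) + 2f(x₂) + ... + f(xₙ)]

x_0 = 1.7500, f(x_0) = 5.359375, coefficient = 1
x_1 = 1.9500, f(x_1) = 7.414875, coefficient = 4
x_2 = 2.1500, f(x_2) = 9.938375, coefficient = 2
x_3 = 2.3500, f(x_3) = 12.977875, coefficient = 4
x_4 = 2.5500, f(x_4) = 16.581375, coefficient = 2
x_5 = 2.7500, f(x_5) = 20.796875, coefficient = 4
x_6 = 2.9500, f(x_6) = 25.672375, coefficient = 2
x_7 = 3.1500, f(x_7) = 31.255875, coefficient = 4
x_8 = 3.3500, f(x_8) = 37.595375, coefficient = 2
x_9 = 3.5500, f(x_9) = 44.738875, coefficient = 4
x_10 = 3.7500, f(x_10) = 52.734375, coefficient = 1

I ≈ (0.200000/3) × 706.406250 = 47.093750
Exact value: 47.093750
Error: 0.000000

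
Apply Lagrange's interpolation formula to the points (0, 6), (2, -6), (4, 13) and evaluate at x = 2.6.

Lagrange interpolation formula:
P(x) = Σ yᵢ × Lᵢ(x)
where Lᵢ(x) = Π_{j≠i} (x - xⱼ)/(xᵢ - xⱼ)

L_0(2.6) = (2.6 - 2)/(0 - 2) × (2.6 - 4)/(0 - 4) = -0.105000
L_1(2.6) = (2.6 - 0)/(2 - 0) × (2.6 - 4)/(2 - 4) = 0.910000
L_2(2.6) = (2.6 - 0)/(4 - 0) × (2.6 - 2)/(4 - 2) = 0.195000

P(2.6) = 6×L_0(2.6) + (-6)×L_1(2.6) + 13×L_2(2.6)
P(2.6) = -3.555000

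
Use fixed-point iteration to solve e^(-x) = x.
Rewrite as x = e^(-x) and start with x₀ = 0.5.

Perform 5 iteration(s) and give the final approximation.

Equation: e^(-x) = x
Fixed-point form: x = e^(-x)
x₀ = 0.5

x_1 = g(0.500000) = 0.606531
x_2 = g(0.606531) = 0.545239
x_3 = g(0.545239) = 0.579703
x_4 = g(0.579703) = 0.560065
x_5 = g(0.560065) = 0.571172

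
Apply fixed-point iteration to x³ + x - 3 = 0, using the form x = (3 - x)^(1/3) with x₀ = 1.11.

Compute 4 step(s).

Equation: x³ + x - 3 = 0
Fixed-point form: x = (3 - x)^(1/3)
x₀ = 1.11

x_1 = g(1.110000) = 1.236386
x_2 = g(1.236386) = 1.208188
x_3 = g(1.208188) = 1.214593
x_4 = g(1.214593) = 1.213144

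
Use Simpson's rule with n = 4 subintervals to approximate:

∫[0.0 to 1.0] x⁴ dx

f(x) = x⁴
a = 0.0, b = 1.0, n = 4
h = (b - a)/n = 0.250000

Simpson's rule: (h/3)[f(x₀) + 4f(x₁) + 2f(x₂) + ... + f(xₙ)]

x_0 = 0.0000, f(x_0) = 0.000000, coefficient = 1
x_1 = 0.2500, f(x_1) = 0.003906, coefficient = 4
x_2 = 0.5000, f(x_2) = 0.062500, coefficient = 2
x_3 = 0.7500, f(x_3) = 0.316406, coefficient = 4
x_4 = 1.0000, f(x_4) = 1.000000, coefficient = 1

I ≈ (0.250000/3) × 2.406250 = 0.200521
Exact value: 0.200000
Error: 0.000521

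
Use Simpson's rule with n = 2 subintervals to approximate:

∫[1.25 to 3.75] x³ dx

f(x) = x³
a = 1.25, b = 3.75, n = 2
h = (b - a)/n = 1.250000

Simpson's rule: (h/3)[f(x₀) + 4f(x₁) + 2f(x₂) + ... + f(xₙ)]

x_0 = 1.2500, f(x_0) = 1.953125, coefficient = 1
x_1 = 2.5000, f(x_1) = 15.625000, coefficient = 4
x_2 = 3.7500, f(x_2) = 52.734375, coefficient = 1

I ≈ (1.250000/3) × 117.187500 = 48.828125
Exact value: 48.828125
Error: 0.000000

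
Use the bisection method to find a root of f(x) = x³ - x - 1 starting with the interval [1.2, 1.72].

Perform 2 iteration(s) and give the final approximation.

f(x) = x³ - x - 1
Initial interval: [1.2, 1.72]

Iteration 1:
  c_1 = (1.200000 + 1.720000)/2 = 1.460000
  f(c_1) = f(1.460000) = 0.652136
  f(a) × f(c) < 0, new interval: [1.200000, 1.460000]
Iteration 2:
  c_2 = (1.200000 + 1.460000)/2 = 1.330000
  f(c_2) = f(1.330000) = 0.022637
  f(a) × f(c) < 0, new interval: [1.200000, 1.330000]

After 2 iteration(s), the approximation is c_2 = 1.330000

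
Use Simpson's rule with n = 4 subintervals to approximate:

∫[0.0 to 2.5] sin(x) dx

f(x) = sin(x)
a = 0.0, b = 2.5, n = 4
h = (b - a)/n = 0.625000

Simpson's rule: (h/3)[f(x₀) + 4f(x₁) + 2f(x₂) + ... + f(xₙ)]

x_0 = 0.0000, f(x_0) = 0.000000, coefficient = 1
x_1 = 0.6250, f(x_1) = 0.585097, coefficient = 4
x_2 = 1.2500, f(x_2) = 0.948985, coefficient = 2
x_3 = 1.8750, f(x_3) = 0.954086, coefficient = 4
x_4 = 2.5000, f(x_4) = 0.598472, coefficient = 1

I ≈ (0.625000/3) × 8.653174 = 1.802745
Exact value: 1.801144
Error: 0.001601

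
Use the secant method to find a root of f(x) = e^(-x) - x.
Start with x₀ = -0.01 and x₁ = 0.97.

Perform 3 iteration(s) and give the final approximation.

f(x) = e^(-x) - x
x₀ = -0.01, x₁ = 0.97

Secant formula: x_{n+1} = x_n - f(x_n)(x_n - x_{n-1})/(f(x_n) - f(x_{n-1}))

Iteration 1:
  f(-0.010000) = 1.020050
  f(0.970000) = -0.590917
  x_2 = 0.970000 - (-0.590917)×(0.970000 - (-0.010000))/(-0.590917 - 1.020050)
       = 0.610527
Iteration 2:
  f(0.970000) = -0.590917
  f(0.610527) = -0.067463
  x_3 = 0.610527 - (-0.067463)×(0.610527 - 0.970000)/(-0.067463 - (-0.590917))
       = 0.564198
Iteration 3:
  f(0.610527) = -0.067463
  f(0.564198) = 0.004618
  x_4 = 0.564198 - 0.004618×(0.564198 - 0.610527)/(0.004618 - (-0.067463))
       = 0.567166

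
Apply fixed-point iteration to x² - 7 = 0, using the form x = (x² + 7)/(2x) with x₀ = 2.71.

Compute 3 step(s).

Equation: x² - 7 = 0
Fixed-point form: x = (x² + 7)/(2x)
x₀ = 2.71

x_1 = g(2.710000) = 2.646513
x_2 = g(2.646513) = 2.645751
x_3 = g(2.645751) = 2.645751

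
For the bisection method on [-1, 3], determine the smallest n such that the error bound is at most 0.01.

We need (b-a)/2^n ≤ 0.01
(3 - (-1))/2^n ≤ 0.01
4/2^n ≤ 0.01
2^n ≥ 400
n ≥ log₂(400) = 8.64
n ≥ 9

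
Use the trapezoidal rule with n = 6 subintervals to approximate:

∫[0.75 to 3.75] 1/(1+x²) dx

f(x) = 1/(1+x²)
a = 0.75, b = 3.75, n = 6
h = (b - a)/n = 0.500000

Trapezoidal rule: (h/2)[f(x₀) + 2f(x₁) + 2f(x₂) + ... + f(xₙ)]

x_0 = 0.7500, f(x_0) = 0.640000, coefficient = 1
x_1 = 1.2500, f(x_1) = 0.390244, coefficient = 2
x_2 = 1.7500, f(x_2) = 0.246154, coefficient = 2
x_3 = 2.2500, f(x_3) = 0.164948, coefficient = 2
x_4 = 2.7500, f(x_4) = 0.116788, coefficient = 2
x_5 = 3.2500, f(x_5) = 0.086486, coefficient = 2
x_6 = 3.7500, f(x_6) = 0.066390, coefficient = 1

I ≈ (0.500000/2) × 2.715632 = 0.678908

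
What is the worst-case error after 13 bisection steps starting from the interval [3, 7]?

Bisection error bound: |error| ≤ (b-a)/2^n
|error| ≤ (7 - 3)/2^13 = 4/2^13
|error| ≤ 0.0004882812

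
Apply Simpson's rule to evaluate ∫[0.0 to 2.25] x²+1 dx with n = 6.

f(x) = x²+1
a = 0.0, b = 2.25, n = 6
h = (b - a)/n = 0.375000

Simpson's rule: (h/3)[f(x₀) + 4f(x₁) + 2f(x₂) + ... + f(xₙ)]

x_0 = 0.0000, f(x_0) = 1.000000, coefficient = 1
x_1 = 0.3750, f(x_1) = 1.140625, coefficient = 4
x_2 = 0.7500, f(x_2) = 1.562500, coefficient = 2
x_3 = 1.1250, f(x_3) = 2.265625, coefficient = 4
x_4 = 1.5000, f(x_4) = 3.250000, coefficient = 2
x_5 = 1.8750, f(x_5) = 4.515625, coefficient = 4
x_6 = 2.2500, f(x_6) = 6.062500, coefficient = 1

I ≈ (0.375000/3) × 48.375000 = 6.046875
Exact value: 6.046875
Error: 0.000000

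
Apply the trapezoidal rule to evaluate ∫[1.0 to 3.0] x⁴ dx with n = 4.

f(x) = x⁴
a = 1.0, b = 3.0, n = 4
h = (b - a)/n = 0.500000

Trapezoidal rule: (h/2)[f(x₀) + 2f(x₁) + 2f(x₂) + ... + f(xₙ)]

x_0 = 1.0000, f(x_0) = 1.000000, coefficient = 1
x_1 = 1.5000, f(x_1) = 5.062500, coefficient = 2
x_2 = 2.0000, f(x_2) = 16.000000, coefficient = 2
x_3 = 2.5000, f(x_3) = 39.062500, coefficient = 2
x_4 = 3.0000, f(x_4) = 81.000000, coefficient = 1

I ≈ (0.500000/2) × 202.250000 = 50.562500
Exact value: 48.400000
Error: 2.162500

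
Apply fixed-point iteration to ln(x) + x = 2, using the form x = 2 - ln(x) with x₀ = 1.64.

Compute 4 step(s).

Equation: ln(x) + x = 2
Fixed-point form: x = 2 - ln(x)
x₀ = 1.64

x_1 = g(1.640000) = 1.505304
x_2 = g(1.505304) = 1.591005
x_3 = g(1.591005) = 1.535634
x_4 = g(1.535634) = 1.571057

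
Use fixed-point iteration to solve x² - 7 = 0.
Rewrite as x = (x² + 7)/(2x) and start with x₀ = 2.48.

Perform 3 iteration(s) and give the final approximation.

Equation: x² - 7 = 0
Fixed-point form: x = (x² + 7)/(2x)
x₀ = 2.48

x_1 = g(2.480000) = 2.651290
x_2 = g(2.651290) = 2.645757
x_3 = g(2.645757) = 2.645751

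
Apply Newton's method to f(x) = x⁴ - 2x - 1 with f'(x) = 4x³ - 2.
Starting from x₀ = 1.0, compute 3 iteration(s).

f(x) = x⁴ - 2x - 1
f'(x) = 4x³ - 2
x₀ = 1.0

Newton-Raphson formula: x_{n+1} = x_n - f(x_n)/f'(x_n)

Iteration 1:
  f(1.000000) = -2.000000
  f'(1.000000) = 2.000000
  x_1 = 1.000000 - (-2.000000)/2.000000 = 2.000000
Iteration 2:
  f(2.000000) = 11.000000
  f'(2.000000) = 30.000000
  x_2 = 2.000000 - 11.000000/30.000000 = 1.633333
Iteration 3:
  f(1.633333) = 2.850372
  f'(1.633333) = 15.429481
  x_3 = 1.633333 - 2.850372/15.429481 = 1.448598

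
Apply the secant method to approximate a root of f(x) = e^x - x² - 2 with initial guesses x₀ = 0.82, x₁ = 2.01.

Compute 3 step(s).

f(x) = e^x - x² - 2
x₀ = 0.82, x₁ = 2.01

Secant formula: x_{n+1} = x_n - f(x_n)(x_n - x_{n-1})/(f(x_n) - f(x_{n-1}))

Iteration 1:
  f(0.820000) = -0.401900
  f(2.010000) = 1.423217
  x_2 = 2.010000 - 1.423217×(2.010000 - 0.820000)/(1.423217 - (-0.401900))
       = 1.082044
Iteration 2:
  f(2.010000) = 1.423217
  f(1.082044) = -0.220115
  x_3 = 1.082044 - (-0.220115)×(1.082044 - 2.010000)/(-0.220115 - 1.423217)
       = 1.206338
Iteration 3:
  f(1.082044) = -0.220115
  f(1.206338) = -0.114024
  x_4 = 1.206338 - (-0.114024)×(1.206338 - 1.082044)/(-0.114024 - (-0.220115))
       = 1.339928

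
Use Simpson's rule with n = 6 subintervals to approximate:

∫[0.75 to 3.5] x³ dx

f(x) = x³
a = 0.75, b = 3.5, n = 6
h = (b - a)/n = 0.458333

Simpson's rule: (h/3)[f(x₀) + 4f(x₁) + 2f(x₂) + ... + f(xₙ)]

x_0 = 0.7500, f(x_0) = 0.421875, coefficient = 1
x_1 = 1.2083, f(x_1) = 1.764251, coefficient = 4
x_2 = 1.6667, f(x_2) = 4.629630, coefficient = 2
x_3 = 2.1250, f(x_3) = 9.595703, coefficient = 4
x_4 = 2.5833, f(x_4) = 17.240162, coefficient = 2
x_5 = 3.0417, f(x_5) = 28.140697, coefficient = 4
x_6 = 3.5000, f(x_6) = 42.875000, coefficient = 1

I ≈ (0.458333/3) × 245.039062 = 37.436523
Exact value: 37.436523
Error: 0.000000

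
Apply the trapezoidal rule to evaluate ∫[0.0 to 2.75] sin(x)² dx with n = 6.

f(x) = sin(x)²
a = 0.0, b = 2.75, n = 6
h = (b - a)/n = 0.458333

Trapezoidal rule: (h/2)[f(x₀) + 2f(x₁) + 2f(x₂) + ... + f(xₙ)]

x_0 = 0.0000, f(x_0) = 0.000000, coefficient = 1
x_1 = 0.4583, f(x_1) = 0.195766, coefficient = 2
x_2 = 0.9167, f(x_2) = 0.629766, coefficient = 2
x_3 = 1.3750, f(x_3) = 0.962151, coefficient = 2
x_4 = 1.8333, f(x_4) = 0.932643, coefficient = 2
x_5 = 2.2917, f(x_5) = 0.564349, coefficient = 2
x_6 = 2.7500, f(x_6) = 0.145665, coefficient = 1

I ≈ (0.458333/2) × 6.715015 = 1.538858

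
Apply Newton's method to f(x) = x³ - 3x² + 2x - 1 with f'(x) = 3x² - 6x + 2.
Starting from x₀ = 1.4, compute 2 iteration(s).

f(x) = x³ - 3x² + 2x - 1
f'(x) = 3x² - 6x + 2
x₀ = 1.4

Newton-Raphson formula: x_{n+1} = x_n - f(x_n)/f'(x_n)

Iteration 1:
  f(1.400000) = -1.336000
  f'(1.400000) = -0.520000
  x_1 = 1.400000 - (-1.336000)/(-0.520000) = -1.169231
Iteration 2:
  f(-1.169231) = -9.038219
  f'(-1.169231) = 13.116686
  x_2 = -1.169231 - (-9.038219)/13.116686 = -0.480168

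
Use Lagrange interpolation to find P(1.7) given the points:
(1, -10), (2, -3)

Lagrange interpolation formula:
P(x) = Σ yᵢ × Lᵢ(x)
where Lᵢ(x) = Π_{j≠i} (x - xⱼ)/(xᵢ - xⱼ)

L_0(1.7) = (1.7 - 2)/(1 - 2) = 0.300000
L_1(1.7) = (1.7 - 1)/(2 - 1) = 0.700000

P(1.7) = (-10)×L_0(1.7) + (-3)×L_1(1.7)
P(1.7) = -5.100000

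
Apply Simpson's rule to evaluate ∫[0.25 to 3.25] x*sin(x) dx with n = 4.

f(x) = x*sin(x)
a = 0.25, b = 3.25, n = 4
h = (b - a)/n = 0.750000

Simpson's rule: (h/3)[f(x₀) + 4f(x₁) + 2f(x₂) + ... + f(xₙ)]

x_0 = 0.2500, f(x_0) = 0.061851, coefficient = 1
x_1 = 1.0000, f(x_1) = 0.841471, coefficient = 4
x_2 = 1.7500, f(x_2) = 1.721975, coefficient = 2
x_3 = 2.5000, f(x_3) = 1.496180, coefficient = 4
x_4 = 3.2500, f(x_4) = -0.351634, coefficient = 1

I ≈ (0.750000/3) × 12.504773 = 3.126193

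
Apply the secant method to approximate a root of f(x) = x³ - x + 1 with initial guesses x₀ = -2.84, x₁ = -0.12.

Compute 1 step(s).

f(x) = x³ - x + 1
x₀ = -2.84, x₁ = -0.12

Secant formula: x_{n+1} = x_n - f(x_n)(x_n - x_{n-1})/(f(x_n) - f(x_{n-1}))

Iteration 1:
  f(-2.840000) = -19.066304
  f(-0.120000) = 1.118272
  x_2 = -0.120000 - 1.118272×(-0.120000 - (-2.840000))/(1.118272 - (-19.066304))
       = -0.270694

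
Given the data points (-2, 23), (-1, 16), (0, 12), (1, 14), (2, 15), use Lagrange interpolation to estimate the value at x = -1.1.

Lagrange interpolation formula:
P(x) = Σ yᵢ × Lᵢ(x)
where Lᵢ(x) = Π_{j≠i} (x - xⱼ)/(xᵢ - xⱼ)

L_0(-1.1) = (-1.1 - (-1))/(-2 - (-1)) × (-1.1 - 0)/(-2 - 0) × (-1.1 - 1)/(-2 - 1) × (-1.1 - 2)/(-2 - 2) = 0.029838
L_1(-1.1) = (-1.1 - (-2))/(-1 - (-2)) × (-1.1 - 0)/(-1 - 0) × (-1.1 - 1)/(-1 - 1) × (-1.1 - 2)/(-1 - 2) = 1.074150
L_2(-1.1) = (-1.1 - (-2))/(0 - (-2)) × (-1.1 - (-1))/(0 - (-1)) × (-1.1 - 1)/(0 - 1) × (-1.1 - 2)/(0 - 2) = -0.146475
L_3(-1.1) = (-1.1 - (-2))/(1 - (-2)) × (-1.1 - (-1))/(1 - (-1)) × (-1.1 - 0)/(1 - 0) × (-1.1 - 2)/(1 - 2) = 0.051150
L_4(-1.1) = (-1.1 - (-2))/(2 - (-2)) × (-1.1 - (-1))/(2 - (-1)) × (-1.1 - 0)/(2 - 0) × (-1.1 - 1)/(2 - 1) = -0.008663

P(-1.1) = 23×L_0(-1.1) + 16×L_1(-1.1) + 12×L_2(-1.1) + 14×L_3(-1.1) + 15×L_4(-1.1)
P(-1.1) = 16.701125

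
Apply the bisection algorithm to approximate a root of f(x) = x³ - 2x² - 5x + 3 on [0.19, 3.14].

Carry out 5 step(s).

f(x) = x³ - 2x² - 5x + 3
Initial interval: [0.19, 3.14]

Iteration 1:
  c_1 = (0.190000 + 3.140000)/2 = 1.665000
  f(c_1) = f(1.665000) = -6.253695
  f(a) × f(c) < 0, new interval: [0.190000, 1.665000]
Iteration 2:
  c_2 = (0.190000 + 1.665000)/2 = 0.927500
  f(c_2) = f(0.927500) = -2.560125
  f(a) × f(c) < 0, new interval: [0.190000, 0.927500]
Iteration 3:
  c_3 = (0.190000 + 0.927500)/2 = 0.558750
  f(c_3) = f(0.558750) = -0.243711
  f(a) × f(c) < 0, new interval: [0.190000, 0.558750]
Iteration 4:
  c_4 = (0.190000 + 0.558750)/2 = 0.374375
  f(c_4) = f(0.374375) = 0.900283
  f(a) × f(c) ≥ 0, new interval: [0.374375, 0.558750]
Iteration 5:
  c_5 = (0.374375 + 0.558750)/2 = 0.466562
  f(c_5) = f(0.466562) = 0.333388
  f(a) × f(c) ≥ 0, new interval: [0.466562, 0.558750]

After 5 iteration(s), the approximation is c_5 = 0.466562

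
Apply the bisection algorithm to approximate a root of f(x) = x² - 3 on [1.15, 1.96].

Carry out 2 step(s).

f(x) = x² - 3
Initial interval: [1.15, 1.96]

Iteration 1:
  c_1 = (1.150000 + 1.960000)/2 = 1.555000
  f(c_1) = f(1.555000) = -0.581975
  f(a) × f(c) ≥ 0, new interval: [1.555000, 1.960000]
Iteration 2:
  c_2 = (1.555000 + 1.960000)/2 = 1.757500
  f(c_2) = f(1.757500) = 0.088806
  f(a) × f(c) < 0, new interval: [1.555000, 1.757500]

After 2 iteration(s), the approximation is c_2 = 1.757500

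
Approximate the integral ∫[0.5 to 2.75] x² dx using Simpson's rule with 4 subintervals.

f(x) = x²
a = 0.5, b = 2.75, n = 4
h = (b - a)/n = 0.562500

Simpson's rule: (h/3)[f(x₀) + 4f(x₁) + 2f(x₂) + ... + f(xₙ)]

x_0 = 0.5000, f(x_0) = 0.250000, coefficient = 1
x_1 = 1.0625, f(x_1) = 1.128906, coefficient = 4
x_2 = 1.6250, f(x_2) = 2.640625, coefficient = 2
x_3 = 2.1875, f(x_3) = 4.785156, coefficient = 4
x_4 = 2.7500, f(x_4) = 7.562500, coefficient = 1

I ≈ (0.562500/3) × 36.750000 = 6.890625
Exact value: 6.890625
Error: 0.000000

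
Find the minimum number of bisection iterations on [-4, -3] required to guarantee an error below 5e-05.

We need (b-a)/2^n ≤ 5e-05
(-3 - (-4))/2^n ≤ 5e-05
1/2^n ≤ 5e-05
2^n ≥ 20000
n ≥ log₂(20000) = 14.29
n ≥ 15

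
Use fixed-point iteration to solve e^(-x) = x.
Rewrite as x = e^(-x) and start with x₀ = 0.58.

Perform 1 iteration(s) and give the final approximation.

Equation: e^(-x) = x
Fixed-point form: x = e^(-x)
x₀ = 0.58

x_1 = g(0.580000) = 0.559898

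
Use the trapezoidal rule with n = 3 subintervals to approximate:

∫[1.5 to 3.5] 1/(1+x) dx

f(x) = 1/(1+x)
a = 1.5, b = 3.5, n = 3
h = (b - a)/n = 0.666667

Trapezoidal rule: (h/2)[f(x₀) + 2f(x₁) + 2f(x₂) + ... + f(xₙ)]

x_0 = 1.5000, f(x_0) = 0.400000, coefficient = 1
x_1 = 2.1667, f(x_1) = 0.315789, coefficient = 2
x_2 = 2.8333, f(x_2) = 0.260870, coefficient = 2
x_3 = 3.5000, f(x_3) = 0.222222, coefficient = 1

I ≈ (0.666667/2) × 1.775540 = 0.591847
Exact value: 0.587787
Error: 0.004060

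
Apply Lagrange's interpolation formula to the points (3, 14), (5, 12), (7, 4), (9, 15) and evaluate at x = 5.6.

Lagrange interpolation formula:
P(x) = Σ yᵢ × Lᵢ(x)
where Lᵢ(x) = Π_{j≠i} (x - xⱼ)/(xᵢ - xⱼ)

L_0(5.6) = (5.6 - 5)/(3 - 5) × (5.6 - 7)/(3 - 7) × (5.6 - 9)/(3 - 9) = -0.059500
L_1(5.6) = (5.6 - 3)/(5 - 3) × (5.6 - 7)/(5 - 7) × (5.6 - 9)/(5 - 9) = 0.773500
L_2(5.6) = (5.6 - 3)/(7 - 3) × (5.6 - 5)/(7 - 5) × (5.6 - 9)/(7 - 9) = 0.331500
L_3(5.6) = (5.6 - 3)/(9 - 3) × (5.6 - 5)/(9 - 5) × (5.6 - 7)/(9 - 7) = -0.045500

P(5.6) = 14×L_0(5.6) + 12×L_1(5.6) + 4×L_2(5.6) + 15×L_3(5.6)
P(5.6) = 9.092500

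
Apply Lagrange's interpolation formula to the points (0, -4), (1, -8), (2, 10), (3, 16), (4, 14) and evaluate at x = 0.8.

Lagrange interpolation formula:
P(x) = Σ yᵢ × Lᵢ(x)
where Lᵢ(x) = Π_{j≠i} (x - xⱼ)/(xᵢ - xⱼ)

L_0(0.8) = (0.8 - 1)/(0 - 1) × (0.8 - 2)/(0 - 2) × (0.8 - 3)/(0 - 3) × (0.8 - 4)/(0 - 4) = 0.070400
L_1(0.8) = (0.8 - 0)/(1 - 0) × (0.8 - 2)/(1 - 2) × (0.8 - 3)/(1 - 3) × (0.8 - 4)/(1 - 4) = 1.126400
L_2(0.8) = (0.8 - 0)/(2 - 0) × (0.8 - 1)/(2 - 1) × (0.8 - 3)/(2 - 3) × (0.8 - 4)/(2 - 4) = -0.281600
L_3(0.8) = (0.8 - 0)/(3 - 0) × (0.8 - 1)/(3 - 1) × (0.8 - 2)/(3 - 2) × (0.8 - 4)/(3 - 4) = 0.102400
L_4(0.8) = (0.8 - 0)/(4 - 0) × (0.8 - 1)/(4 - 1) × (0.8 - 2)/(4 - 2) × (0.8 - 3)/(4 - 3) = -0.017600

P(0.8) = (-4)×L_0(0.8) + (-8)×L_1(0.8) + 10×L_2(0.8) + 16×L_3(0.8) + 14×L_4(0.8)
P(0.8) = -10.716800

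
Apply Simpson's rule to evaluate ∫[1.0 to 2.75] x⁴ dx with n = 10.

f(x) = x⁴
a = 1.0, b = 2.75, n = 10
h = (b - a)/n = 0.175000

Simpson's rule: (h/3)[f(x₀) + 4f(x₁) + 2f(x₂) + ... + f(xₙ)]

x_0 = 1.0000, f(x_0) = 1.000000, coefficient = 1
x_1 = 1.1750, f(x_1) = 1.906125, coefficient = 4
x_2 = 1.3500, f(x_2) = 3.321506, coefficient = 2
x_3 = 1.5250, f(x_3) = 5.408532, coefficient = 4
x_4 = 1.7000, f(x_4) = 8.352100, coefficient = 2
x_5 = 1.8750, f(x_5) = 12.359619, coefficient = 4
x_6 = 2.0500, f(x_6) = 17.661006, coefficient = 2
x_7 = 2.2250, f(x_7) = 24.508688, coefficient = 4
x_8 = 2.4000, f(x_8) = 33.177600, coefficient = 2
x_9 = 2.5750, f(x_9) = 43.965188, coefficient = 4
x_10 = 2.7500, f(x_10) = 57.191406, coefficient = 1

I ≈ (0.175000/3) × 535.808439 = 31.255492
Exact value: 31.255273
Error: 0.000219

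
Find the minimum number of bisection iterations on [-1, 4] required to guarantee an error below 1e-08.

We need (b-a)/2^n ≤ 1e-08
(4 - (-1))/2^n ≤ 1e-08
5/2^n ≤ 1e-08
2^n ≥ 500000000
n ≥ log₂(500000000) = 28.90
n ≥ 29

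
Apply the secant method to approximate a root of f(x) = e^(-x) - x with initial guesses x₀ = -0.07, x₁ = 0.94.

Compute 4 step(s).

f(x) = e^(-x) - x
x₀ = -0.07, x₁ = 0.94

Secant formula: x_{n+1} = x_n - f(x_n)(x_n - x_{n-1})/(f(x_n) - f(x_{n-1}))

Iteration 1:
  f(-0.070000) = 1.142508
  f(0.940000) = -0.549372
  x_2 = 0.940000 - (-0.549372)×(0.940000 - (-0.070000))/(-0.549372 - 1.142508)
       = 0.612042
Iteration 2:
  f(0.940000) = -0.549372
  f(0.612042) = -0.069799
  x_3 = 0.612042 - (-0.069799)×(0.612042 - 0.940000)/(-0.069799 - (-0.549372))
       = 0.564309
Iteration 3:
  f(0.612042) = -0.069799
  f(0.564309) = 0.004444
  x_4 = 0.564309 - 0.004444×(0.564309 - 0.612042)/(0.004444 - (-0.069799))
       = 0.567166
Iteration 4:
  f(0.564309) = 0.004444
  f(0.567166) = -0.000036
  x_5 = 0.567166 - (-0.000036)×(0.567166 - 0.564309)/(-0.000036 - 0.004444)
       = 0.567143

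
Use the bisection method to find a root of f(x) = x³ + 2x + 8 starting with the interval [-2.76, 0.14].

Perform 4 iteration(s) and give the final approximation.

f(x) = x³ + 2x + 8
Initial interval: [-2.76, 0.14]

Iteration 1:
  c_1 = (-2.760000 + 0.140000)/2 = -1.310000
  f(c_1) = f(-1.310000) = 3.131909
  f(a) × f(c) < 0, new interval: [-2.760000, -1.310000]
Iteration 2:
  c_2 = (-2.760000 + (-1.310000))/2 = -2.035000
  f(c_2) = f(-2.035000) = -4.497393
  f(a) × f(c) ≥ 0, new interval: [-2.035000, -1.310000]
Iteration 3:
  c_3 = (-2.035000 + (-1.310000))/2 = -1.672500
  f(c_3) = f(-1.672500) = -0.023411
  f(a) × f(c) ≥ 0, new interval: [-1.672500, -1.310000]
Iteration 4:
  c_4 = (-1.672500 + (-1.310000))/2 = -1.491250
  f(c_4) = f(-1.491250) = 1.701219
  f(a) × f(c) < 0, new interval: [-1.672500, -1.491250]

After 4 iteration(s), the approximation is c_4 = -1.491250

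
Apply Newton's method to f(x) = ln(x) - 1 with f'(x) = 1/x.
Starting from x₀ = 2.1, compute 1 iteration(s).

f(x) = ln(x) - 1
f'(x) = 1/x
x₀ = 2.1

Newton-Raphson formula: x_{n+1} = x_n - f(x_n)/f'(x_n)

Iteration 1:
  f(2.100000) = -0.258063
  f'(2.100000) = 0.476190
  x_1 = 2.100000 - (-0.258063)/0.476190 = 2.641932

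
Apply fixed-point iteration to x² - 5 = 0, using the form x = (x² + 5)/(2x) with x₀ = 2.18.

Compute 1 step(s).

Equation: x² - 5 = 0
Fixed-point form: x = (x² + 5)/(2x)
x₀ = 2.18

x_1 = g(2.180000) = 2.236789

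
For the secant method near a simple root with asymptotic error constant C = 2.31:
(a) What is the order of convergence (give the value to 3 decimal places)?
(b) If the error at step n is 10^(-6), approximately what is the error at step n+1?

(a) Secant method has superlinear convergence with order φ = (1+√5)/2 ≈ 1.618.
    This means |e_{n+1}| ≈ C|e_n|^1.618.

(b) With |e_n| = 10^(-6) and C = 2.31:
    |e_{n+1}| ≈ 2.31 × (10^(-6))^1.618 = 2.31 × 10^(-9.71)

(a) ≈ 1.618 (golden ratio); (b) |e_{n+1}| ≈ 4.523e-10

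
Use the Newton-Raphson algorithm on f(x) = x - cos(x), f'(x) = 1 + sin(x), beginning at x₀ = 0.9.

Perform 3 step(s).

f(x) = x - cos(x)
f'(x) = 1 + sin(x)
x₀ = 0.9

Newton-Raphson formula: x_{n+1} = x_n - f(x_n)/f'(x_n)

Iteration 1:
  f(0.900000) = 0.278390
  f'(0.900000) = 1.783327
  x_1 = 0.900000 - 0.278390/1.783327 = 0.743893
Iteration 2:
  f(0.743893) = 0.008055
  f'(0.743893) = 1.677158
  x_2 = 0.743893 - 0.008055/1.677158 = 0.739090
Iteration 3:
  f(0.739090) = 0.000008
  f'(0.739090) = 1.673616
  x_3 = 0.739090 - 0.000008/1.673616 = 0.739085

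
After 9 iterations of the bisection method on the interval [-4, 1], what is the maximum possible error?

Bisection error bound: |error| ≤ (b-a)/2^n
|error| ≤ (1 - (-4))/2^9 = 5/2^9
|error| ≤ 0.0097656250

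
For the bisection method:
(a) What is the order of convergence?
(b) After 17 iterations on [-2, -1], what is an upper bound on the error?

(a) Bisection has linear (order 1) convergence; the error is halved each step.

(b) Error bound = (b-a)/2^n = (-1 - (-2))/2^{17}
    = 1/2^{17}

(a) 1 (linear); (b) error ≤ 7.63e-06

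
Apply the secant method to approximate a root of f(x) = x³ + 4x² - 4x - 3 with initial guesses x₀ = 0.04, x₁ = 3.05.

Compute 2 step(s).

f(x) = x³ + 4x² - 4x - 3
x₀ = 0.04, x₁ = 3.05

Secant formula: x_{n+1} = x_n - f(x_n)(x_n - x_{n-1})/(f(x_n) - f(x_{n-1}))

Iteration 1:
  f(0.040000) = -3.153536
  f(3.050000) = 50.382625
  x_2 = 3.050000 - 50.382625×(3.050000 - 0.040000)/(50.382625 - (-3.153536))
       = 0.217303
Iteration 2:
  f(3.050000) = 50.382625
  f(0.217303) = -3.670069
  x_3 = 0.217303 - (-3.670069)×(0.217303 - 3.050000)/(-3.670069 - 50.382625)
       = 0.409638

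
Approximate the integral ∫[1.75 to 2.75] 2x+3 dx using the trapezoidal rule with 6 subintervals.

f(x) = 2x+3
a = 1.75, b = 2.75, n = 6
h = (b - a)/n = 0.166667

Trapezoidal rule: (h/2)[f(x₀) + 2f(x₁) + 2f(x₂) + ... + f(xₙ)]

x_0 = 1.7500, f(x_0) = 6.500000, coefficient = 1
x_1 = 1.9167, f(x_1) = 6.833333, coefficient = 2
x_2 = 2.0833, f(x_2) = 7.166667, coefficient = 2
x_3 = 2.2500, f(x_3) = 7.500000, coefficient = 2
x_4 = 2.4167, f(x_4) = 7.833333, coefficient = 2
x_5 = 2.5833, f(x_5) = 8.166667, coefficient = 2
x_6 = 2.7500, f(x_6) = 8.500000, coefficient = 1

I ≈ (0.166667/2) × 90.000000 = 7.500000
Exact value: 7.500000
Error: 0.000000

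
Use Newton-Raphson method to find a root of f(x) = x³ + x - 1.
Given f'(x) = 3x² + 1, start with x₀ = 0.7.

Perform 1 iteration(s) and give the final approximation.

f(x) = x³ + x - 1
f'(x) = 3x² + 1
x₀ = 0.7

Newton-Raphson formula: x_{n+1} = x_n - f(x_n)/f'(x_n)

Iteration 1:
  f(0.700000) = 0.043000
  f'(0.700000) = 2.470000
  x_1 = 0.700000 - 0.043000/2.470000 = 0.682591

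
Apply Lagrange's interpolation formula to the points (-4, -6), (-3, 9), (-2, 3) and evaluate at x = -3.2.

Lagrange interpolation formula:
P(x) = Σ yᵢ × Lᵢ(x)
where Lᵢ(x) = Π_{j≠i} (x - xⱼ)/(xᵢ - xⱼ)

L_0(-3.2) = (-3.2 - (-3))/(-4 - (-3)) × (-3.2 - (-2))/(-4 - (-2)) = 0.120000
L_1(-3.2) = (-3.2 - (-4))/(-3 - (-4)) × (-3.2 - (-2))/(-3 - (-2)) = 0.960000
L_2(-3.2) = (-3.2 - (-4))/(-2 - (-4)) × (-3.2 - (-3))/(-2 - (-3)) = -0.080000

P(-3.2) = (-6)×L_0(-3.2) + 9×L_1(-3.2) + 3×L_2(-3.2)
P(-3.2) = 7.680000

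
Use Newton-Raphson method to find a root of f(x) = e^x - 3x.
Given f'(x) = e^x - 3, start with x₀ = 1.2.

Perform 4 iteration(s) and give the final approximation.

f(x) = e^x - 3x
f'(x) = e^x - 3
x₀ = 1.2

Newton-Raphson formula: x_{n+1} = x_n - f(x_n)/f'(x_n)

Iteration 1:
  f(1.200000) = -0.279883
  f'(1.200000) = 0.320117
  x_1 = 1.200000 - (-0.279883)/0.320117 = 2.074315
Iteration 2:
  f(2.074315) = 1.736148
  f'(2.074315) = 4.959094
  x_2 = 2.074315 - 1.736148/4.959094 = 1.724221
Iteration 3:
  f(1.724221) = 0.435488
  f'(1.724221) = 2.608152
  x_3 = 1.724221 - 0.435488/2.608152 = 1.557249
Iteration 4:
  f(1.557249) = 0.074001
  f'(1.557249) = 1.745749
  x_4 = 1.557249 - 0.074001/1.745749 = 1.514860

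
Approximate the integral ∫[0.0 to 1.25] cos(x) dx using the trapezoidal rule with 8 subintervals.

f(x) = cos(x)
a = 0.0, b = 1.25, n = 8
h = (b - a)/n = 0.156250

Trapezoidal rule: (h/2)[f(x₀) + 2f(x₁) + 2f(x₂) + ... + f(xₙ)]

x_0 = 0.0000, f(x_0) = 1.000000, coefficient = 1
x_1 = 0.1562, f(x_1) = 0.987818, coefficient = 2
x_2 = 0.3125, f(x_2) = 0.951568, coefficient = 2
x_3 = 0.4688, f(x_3) = 0.892134, coefficient = 2
x_4 = 0.6250, f(x_4) = 0.810963, coefficient = 2
x_5 = 0.7812, f(x_5) = 0.710034, coefficient = 2
x_6 = 0.9375, f(x_6) = 0.591805, coefficient = 2
x_7 = 1.0938, f(x_7) = 0.459157, coefficient = 2
x_8 = 1.2500, f(x_8) = 0.315322, coefficient = 1

I ≈ (0.156250/2) × 12.122280 = 0.947053
Exact value: 0.948985
Error: 0.001932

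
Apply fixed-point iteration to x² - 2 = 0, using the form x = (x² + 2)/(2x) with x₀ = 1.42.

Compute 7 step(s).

Equation: x² - 2 = 0
Fixed-point form: x = (x² + 2)/(2x)
x₀ = 1.42

x_1 = g(1.420000) = 1.414225
x_2 = g(1.414225) = 1.414214
x_3 = g(1.414214) = 1.414214
x_4 = g(1.414214) = 1.414214
x_5 = g(1.414214) = 1.414214
x_6 = g(1.414214) = 1.414214
x_7 = g(1.414214) = 1.414214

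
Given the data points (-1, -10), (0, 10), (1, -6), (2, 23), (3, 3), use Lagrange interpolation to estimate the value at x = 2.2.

Lagrange interpolation formula:
P(x) = Σ yᵢ × Lᵢ(x)
where Lᵢ(x) = Π_{j≠i} (x - xⱼ)/(xᵢ - xⱼ)

L_0(2.2) = (2.2 - 0)/(-1 - 0) × (2.2 - 1)/(-1 - 1) × (2.2 - 2)/(-1 - 2) × (2.2 - 3)/(-1 - 3) = -0.017600
L_1(2.2) = (2.2 - (-1))/(0 - (-1)) × (2.2 - 1)/(0 - 1) × (2.2 - 2)/(0 - 2) × (2.2 - 3)/(0 - 3) = 0.102400
L_2(2.2) = (2.2 - (-1))/(1 - (-1)) × (2.2 - 0)/(1 - 0) × (2.2 - 2)/(1 - 2) × (2.2 - 3)/(1 - 3) = -0.281600
L_3(2.2) = (2.2 - (-1))/(2 - (-1)) × (2.2 - 0)/(2 - 0) × (2.2 - 1)/(2 - 1) × (2.2 - 3)/(2 - 3) = 1.126400
L_4(2.2) = (2.2 - (-1))/(3 - (-1)) × (2.2 - 0)/(3 - 0) × (2.2 - 1)/(3 - 1) × (2.2 - 2)/(3 - 2) = 0.070400

P(2.2) = (-10)×L_0(2.2) + 10×L_1(2.2) + (-6)×L_2(2.2) + 23×L_3(2.2) + 3×L_4(2.2)
P(2.2) = 29.008000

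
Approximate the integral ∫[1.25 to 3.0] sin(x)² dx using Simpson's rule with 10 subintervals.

f(x) = sin(x)²
a = 1.25, b = 3.0, n = 10
h = (b - a)/n = 0.175000

Simpson's rule: (h/3)[f(x₀) + 4f(x₁) + 2f(x₂) + ... + f(xₙ)]

x_0 = 1.2500, f(x_0) = 0.900572, coefficient = 1
x_1 = 1.4250, f(x_1) = 0.978894, coefficient = 4
x_2 = 1.6000, f(x_2) = 0.999147, coefficient = 2
x_3 = 1.7750, f(x_3) = 0.958877, coefficient = 4
x_4 = 1.9500, f(x_4) = 0.862966, coefficient = 2
x_5 = 2.1250, f(x_5) = 0.723044, coefficient = 4
x_6 = 2.3000, f(x_6) = 0.556076, coefficient = 2
x_7 = 2.4750, f(x_7) = 0.382309, coefficient = 4
x_8 = 2.6500, f(x_8) = 0.222813, coefficient = 2
x_9 = 2.8250, f(x_9) = 0.096927, coefficient = 4
x_10 = 3.0000, f(x_10) = 0.019915, coefficient = 1

I ≈ (0.175000/3) × 18.762694 = 1.094490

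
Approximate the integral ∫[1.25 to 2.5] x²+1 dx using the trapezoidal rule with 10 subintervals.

f(x) = x²+1
a = 1.25, b = 2.5, n = 10
h = (b - a)/n = 0.125000

Trapezoidal rule: (h/2)[f(x₀) + 2f(x₁) + 2f(x₂) + ... + f(xₙ)]

x_0 = 1.2500, f(x_0) = 2.562500, coefficient = 1
x_1 = 1.3750, f(x_1) = 2.890625, coefficient = 2
x_2 = 1.5000, f(x_2) = 3.250000, coefficient = 2
x_3 = 1.6250, f(x_3) = 3.640625, coefficient = 2
x_4 = 1.7500, f(x_4) = 4.062500, coefficient = 2
x_5 = 1.8750, f(x_5) = 4.515625, coefficient = 2
x_6 = 2.0000, f(x_6) = 5.000000, coefficient = 2
x_7 = 2.1250, f(x_7) = 5.515625, coefficient = 2
x_8 = 2.2500, f(x_8) = 6.062500, coefficient = 2
x_9 = 2.3750, f(x_9) = 6.640625, coefficient = 2
x_10 = 2.5000, f(x_10) = 7.250000, coefficient = 1

I ≈ (0.125000/2) × 92.968750 = 5.810547
Exact value: 5.807292
Error: 0.003255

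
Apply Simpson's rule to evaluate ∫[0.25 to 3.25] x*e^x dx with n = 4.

f(x) = x*e^x
a = 0.25, b = 3.25, n = 4
h = (b - a)/n = 0.750000

Simpson's rule: (h/3)[f(x₀) + 4f(x₁) + 2f(x₂) + ... + f(xₙ)]

x_0 = 0.2500, f(x_0) = 0.321006, coefficient = 1
x_1 = 1.0000, f(x_1) = 2.718282, coefficient = 4
x_2 = 1.7500, f(x_2) = 10.070555, coefficient = 2
x_3 = 2.5000, f(x_3) = 30.456235, coefficient = 4
x_4 = 3.2500, f(x_4) = 83.818605, coefficient = 1

I ≈ (0.750000/3) × 236.978787 = 59.244697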